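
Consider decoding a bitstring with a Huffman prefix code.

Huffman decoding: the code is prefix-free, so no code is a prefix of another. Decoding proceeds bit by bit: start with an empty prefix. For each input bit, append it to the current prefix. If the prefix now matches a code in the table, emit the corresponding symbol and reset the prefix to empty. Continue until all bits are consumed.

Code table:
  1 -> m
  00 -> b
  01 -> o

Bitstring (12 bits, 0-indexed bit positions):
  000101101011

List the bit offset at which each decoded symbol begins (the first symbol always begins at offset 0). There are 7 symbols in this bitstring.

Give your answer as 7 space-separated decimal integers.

Bit 0: prefix='0' (no match yet)
Bit 1: prefix='00' -> emit 'b', reset
Bit 2: prefix='0' (no match yet)
Bit 3: prefix='01' -> emit 'o', reset
Bit 4: prefix='0' (no match yet)
Bit 5: prefix='01' -> emit 'o', reset
Bit 6: prefix='1' -> emit 'm', reset
Bit 7: prefix='0' (no match yet)
Bit 8: prefix='01' -> emit 'o', reset
Bit 9: prefix='0' (no match yet)
Bit 10: prefix='01' -> emit 'o', reset
Bit 11: prefix='1' -> emit 'm', reset

Answer: 0 2 4 6 7 9 11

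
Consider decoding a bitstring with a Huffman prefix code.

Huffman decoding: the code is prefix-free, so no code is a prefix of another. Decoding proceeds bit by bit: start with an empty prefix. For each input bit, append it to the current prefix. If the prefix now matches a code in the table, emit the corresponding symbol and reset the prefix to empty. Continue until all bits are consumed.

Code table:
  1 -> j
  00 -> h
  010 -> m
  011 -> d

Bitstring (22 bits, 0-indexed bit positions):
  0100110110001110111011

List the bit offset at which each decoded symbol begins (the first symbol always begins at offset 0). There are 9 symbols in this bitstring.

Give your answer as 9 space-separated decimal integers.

Answer: 0 3 6 9 11 14 15 18 19

Derivation:
Bit 0: prefix='0' (no match yet)
Bit 1: prefix='01' (no match yet)
Bit 2: prefix='010' -> emit 'm', reset
Bit 3: prefix='0' (no match yet)
Bit 4: prefix='01' (no match yet)
Bit 5: prefix='011' -> emit 'd', reset
Bit 6: prefix='0' (no match yet)
Bit 7: prefix='01' (no match yet)
Bit 8: prefix='011' -> emit 'd', reset
Bit 9: prefix='0' (no match yet)
Bit 10: prefix='00' -> emit 'h', reset
Bit 11: prefix='0' (no match yet)
Bit 12: prefix='01' (no match yet)
Bit 13: prefix='011' -> emit 'd', reset
Bit 14: prefix='1' -> emit 'j', reset
Bit 15: prefix='0' (no match yet)
Bit 16: prefix='01' (no match yet)
Bit 17: prefix='011' -> emit 'd', reset
Bit 18: prefix='1' -> emit 'j', reset
Bit 19: prefix='0' (no match yet)
Bit 20: prefix='01' (no match yet)
Bit 21: prefix='011' -> emit 'd', reset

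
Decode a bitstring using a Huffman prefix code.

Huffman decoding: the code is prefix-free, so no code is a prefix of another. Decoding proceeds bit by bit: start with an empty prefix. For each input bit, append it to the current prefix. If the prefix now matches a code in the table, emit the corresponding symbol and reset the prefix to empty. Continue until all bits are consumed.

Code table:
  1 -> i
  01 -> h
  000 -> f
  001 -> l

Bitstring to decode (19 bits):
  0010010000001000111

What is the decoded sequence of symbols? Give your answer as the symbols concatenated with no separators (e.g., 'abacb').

Bit 0: prefix='0' (no match yet)
Bit 1: prefix='00' (no match yet)
Bit 2: prefix='001' -> emit 'l', reset
Bit 3: prefix='0' (no match yet)
Bit 4: prefix='00' (no match yet)
Bit 5: prefix='001' -> emit 'l', reset
Bit 6: prefix='0' (no match yet)
Bit 7: prefix='00' (no match yet)
Bit 8: prefix='000' -> emit 'f', reset
Bit 9: prefix='0' (no match yet)
Bit 10: prefix='00' (no match yet)
Bit 11: prefix='000' -> emit 'f', reset
Bit 12: prefix='1' -> emit 'i', reset
Bit 13: prefix='0' (no match yet)
Bit 14: prefix='00' (no match yet)
Bit 15: prefix='000' -> emit 'f', reset
Bit 16: prefix='1' -> emit 'i', reset
Bit 17: prefix='1' -> emit 'i', reset
Bit 18: prefix='1' -> emit 'i', reset

Answer: llffifiii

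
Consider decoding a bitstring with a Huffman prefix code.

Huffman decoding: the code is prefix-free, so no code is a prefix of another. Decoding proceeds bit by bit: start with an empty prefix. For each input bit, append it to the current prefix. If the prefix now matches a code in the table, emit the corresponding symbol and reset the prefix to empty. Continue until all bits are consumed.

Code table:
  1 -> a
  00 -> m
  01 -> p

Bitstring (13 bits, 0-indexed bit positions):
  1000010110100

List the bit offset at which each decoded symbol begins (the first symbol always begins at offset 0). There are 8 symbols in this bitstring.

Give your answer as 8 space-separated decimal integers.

Bit 0: prefix='1' -> emit 'a', reset
Bit 1: prefix='0' (no match yet)
Bit 2: prefix='00' -> emit 'm', reset
Bit 3: prefix='0' (no match yet)
Bit 4: prefix='00' -> emit 'm', reset
Bit 5: prefix='1' -> emit 'a', reset
Bit 6: prefix='0' (no match yet)
Bit 7: prefix='01' -> emit 'p', reset
Bit 8: prefix='1' -> emit 'a', reset
Bit 9: prefix='0' (no match yet)
Bit 10: prefix='01' -> emit 'p', reset
Bit 11: prefix='0' (no match yet)
Bit 12: prefix='00' -> emit 'm', reset

Answer: 0 1 3 5 6 8 9 11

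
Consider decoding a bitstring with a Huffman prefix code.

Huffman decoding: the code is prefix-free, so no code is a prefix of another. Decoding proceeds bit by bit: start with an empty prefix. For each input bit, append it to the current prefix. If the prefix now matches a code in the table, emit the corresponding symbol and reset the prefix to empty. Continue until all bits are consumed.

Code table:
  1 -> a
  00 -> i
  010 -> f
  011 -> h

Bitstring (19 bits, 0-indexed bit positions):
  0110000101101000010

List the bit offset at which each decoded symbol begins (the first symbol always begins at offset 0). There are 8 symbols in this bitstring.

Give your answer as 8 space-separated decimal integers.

Answer: 0 3 5 7 8 11 14 16

Derivation:
Bit 0: prefix='0' (no match yet)
Bit 1: prefix='01' (no match yet)
Bit 2: prefix='011' -> emit 'h', reset
Bit 3: prefix='0' (no match yet)
Bit 4: prefix='00' -> emit 'i', reset
Bit 5: prefix='0' (no match yet)
Bit 6: prefix='00' -> emit 'i', reset
Bit 7: prefix='1' -> emit 'a', reset
Bit 8: prefix='0' (no match yet)
Bit 9: prefix='01' (no match yet)
Bit 10: prefix='011' -> emit 'h', reset
Bit 11: prefix='0' (no match yet)
Bit 12: prefix='01' (no match yet)
Bit 13: prefix='010' -> emit 'f', reset
Bit 14: prefix='0' (no match yet)
Bit 15: prefix='00' -> emit 'i', reset
Bit 16: prefix='0' (no match yet)
Bit 17: prefix='01' (no match yet)
Bit 18: prefix='010' -> emit 'f', reset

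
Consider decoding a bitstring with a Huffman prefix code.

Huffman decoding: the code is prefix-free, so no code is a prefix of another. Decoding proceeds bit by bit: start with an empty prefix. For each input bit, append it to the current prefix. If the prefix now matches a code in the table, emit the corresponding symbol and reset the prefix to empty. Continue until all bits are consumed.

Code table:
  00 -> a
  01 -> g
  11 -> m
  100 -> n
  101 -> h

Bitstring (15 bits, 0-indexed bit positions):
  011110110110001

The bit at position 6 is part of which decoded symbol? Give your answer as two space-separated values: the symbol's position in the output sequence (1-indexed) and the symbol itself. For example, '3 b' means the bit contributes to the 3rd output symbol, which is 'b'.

Bit 0: prefix='0' (no match yet)
Bit 1: prefix='01' -> emit 'g', reset
Bit 2: prefix='1' (no match yet)
Bit 3: prefix='11' -> emit 'm', reset
Bit 4: prefix='1' (no match yet)
Bit 5: prefix='10' (no match yet)
Bit 6: prefix='101' -> emit 'h', reset
Bit 7: prefix='1' (no match yet)
Bit 8: prefix='10' (no match yet)
Bit 9: prefix='101' -> emit 'h', reset
Bit 10: prefix='1' (no match yet)

Answer: 3 h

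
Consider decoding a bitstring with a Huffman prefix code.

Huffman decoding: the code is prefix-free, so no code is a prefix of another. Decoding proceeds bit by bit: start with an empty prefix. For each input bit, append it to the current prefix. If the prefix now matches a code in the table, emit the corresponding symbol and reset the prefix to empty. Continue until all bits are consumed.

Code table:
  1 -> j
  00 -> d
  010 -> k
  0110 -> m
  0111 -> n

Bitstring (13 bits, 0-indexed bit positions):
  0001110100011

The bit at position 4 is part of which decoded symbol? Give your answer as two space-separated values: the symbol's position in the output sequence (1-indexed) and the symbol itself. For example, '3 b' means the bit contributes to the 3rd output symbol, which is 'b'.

Answer: 2 n

Derivation:
Bit 0: prefix='0' (no match yet)
Bit 1: prefix='00' -> emit 'd', reset
Bit 2: prefix='0' (no match yet)
Bit 3: prefix='01' (no match yet)
Bit 4: prefix='011' (no match yet)
Bit 5: prefix='0111' -> emit 'n', reset
Bit 6: prefix='0' (no match yet)
Bit 7: prefix='01' (no match yet)
Bit 8: prefix='010' -> emit 'k', reset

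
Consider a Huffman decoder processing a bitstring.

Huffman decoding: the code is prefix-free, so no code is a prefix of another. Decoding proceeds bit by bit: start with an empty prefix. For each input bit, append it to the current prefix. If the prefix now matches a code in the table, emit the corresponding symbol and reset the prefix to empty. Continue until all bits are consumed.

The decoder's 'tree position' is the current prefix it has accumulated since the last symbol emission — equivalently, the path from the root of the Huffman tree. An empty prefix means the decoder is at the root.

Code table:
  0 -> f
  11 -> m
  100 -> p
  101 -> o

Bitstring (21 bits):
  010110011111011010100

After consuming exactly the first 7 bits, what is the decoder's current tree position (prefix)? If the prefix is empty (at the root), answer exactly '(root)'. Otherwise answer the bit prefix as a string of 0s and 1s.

Answer: (root)

Derivation:
Bit 0: prefix='0' -> emit 'f', reset
Bit 1: prefix='1' (no match yet)
Bit 2: prefix='10' (no match yet)
Bit 3: prefix='101' -> emit 'o', reset
Bit 4: prefix='1' (no match yet)
Bit 5: prefix='10' (no match yet)
Bit 6: prefix='100' -> emit 'p', reset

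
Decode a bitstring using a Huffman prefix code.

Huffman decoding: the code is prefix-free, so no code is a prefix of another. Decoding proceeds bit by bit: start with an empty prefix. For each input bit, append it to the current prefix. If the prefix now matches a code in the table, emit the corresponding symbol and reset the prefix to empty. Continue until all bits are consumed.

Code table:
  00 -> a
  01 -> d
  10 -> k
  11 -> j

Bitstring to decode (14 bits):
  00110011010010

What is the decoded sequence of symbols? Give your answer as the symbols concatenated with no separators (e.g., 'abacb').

Bit 0: prefix='0' (no match yet)
Bit 1: prefix='00' -> emit 'a', reset
Bit 2: prefix='1' (no match yet)
Bit 3: prefix='11' -> emit 'j', reset
Bit 4: prefix='0' (no match yet)
Bit 5: prefix='00' -> emit 'a', reset
Bit 6: prefix='1' (no match yet)
Bit 7: prefix='11' -> emit 'j', reset
Bit 8: prefix='0' (no match yet)
Bit 9: prefix='01' -> emit 'd', reset
Bit 10: prefix='0' (no match yet)
Bit 11: prefix='00' -> emit 'a', reset
Bit 12: prefix='1' (no match yet)
Bit 13: prefix='10' -> emit 'k', reset

Answer: ajajdak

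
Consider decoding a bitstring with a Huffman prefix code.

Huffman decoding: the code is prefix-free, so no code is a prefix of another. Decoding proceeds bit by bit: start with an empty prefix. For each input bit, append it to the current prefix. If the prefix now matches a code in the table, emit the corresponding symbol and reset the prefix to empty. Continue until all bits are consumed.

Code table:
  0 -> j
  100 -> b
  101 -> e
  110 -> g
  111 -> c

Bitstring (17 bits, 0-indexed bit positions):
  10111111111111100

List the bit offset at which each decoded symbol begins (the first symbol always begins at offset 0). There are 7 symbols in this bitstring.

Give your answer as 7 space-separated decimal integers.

Answer: 0 3 6 9 12 15 16

Derivation:
Bit 0: prefix='1' (no match yet)
Bit 1: prefix='10' (no match yet)
Bit 2: prefix='101' -> emit 'e', reset
Bit 3: prefix='1' (no match yet)
Bit 4: prefix='11' (no match yet)
Bit 5: prefix='111' -> emit 'c', reset
Bit 6: prefix='1' (no match yet)
Bit 7: prefix='11' (no match yet)
Bit 8: prefix='111' -> emit 'c', reset
Bit 9: prefix='1' (no match yet)
Bit 10: prefix='11' (no match yet)
Bit 11: prefix='111' -> emit 'c', reset
Bit 12: prefix='1' (no match yet)
Bit 13: prefix='11' (no match yet)
Bit 14: prefix='111' -> emit 'c', reset
Bit 15: prefix='0' -> emit 'j', reset
Bit 16: prefix='0' -> emit 'j', reset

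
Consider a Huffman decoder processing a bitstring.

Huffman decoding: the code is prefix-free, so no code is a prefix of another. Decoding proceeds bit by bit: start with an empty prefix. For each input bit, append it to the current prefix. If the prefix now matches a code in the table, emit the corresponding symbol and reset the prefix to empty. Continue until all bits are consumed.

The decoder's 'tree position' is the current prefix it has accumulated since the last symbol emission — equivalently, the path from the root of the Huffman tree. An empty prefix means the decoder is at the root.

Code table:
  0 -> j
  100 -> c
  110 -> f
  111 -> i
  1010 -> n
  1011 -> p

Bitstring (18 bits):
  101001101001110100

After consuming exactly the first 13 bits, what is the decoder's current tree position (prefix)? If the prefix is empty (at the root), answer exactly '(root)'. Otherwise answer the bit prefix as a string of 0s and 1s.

Answer: 11

Derivation:
Bit 0: prefix='1' (no match yet)
Bit 1: prefix='10' (no match yet)
Bit 2: prefix='101' (no match yet)
Bit 3: prefix='1010' -> emit 'n', reset
Bit 4: prefix='0' -> emit 'j', reset
Bit 5: prefix='1' (no match yet)
Bit 6: prefix='11' (no match yet)
Bit 7: prefix='110' -> emit 'f', reset
Bit 8: prefix='1' (no match yet)
Bit 9: prefix='10' (no match yet)
Bit 10: prefix='100' -> emit 'c', reset
Bit 11: prefix='1' (no match yet)
Bit 12: prefix='11' (no match yet)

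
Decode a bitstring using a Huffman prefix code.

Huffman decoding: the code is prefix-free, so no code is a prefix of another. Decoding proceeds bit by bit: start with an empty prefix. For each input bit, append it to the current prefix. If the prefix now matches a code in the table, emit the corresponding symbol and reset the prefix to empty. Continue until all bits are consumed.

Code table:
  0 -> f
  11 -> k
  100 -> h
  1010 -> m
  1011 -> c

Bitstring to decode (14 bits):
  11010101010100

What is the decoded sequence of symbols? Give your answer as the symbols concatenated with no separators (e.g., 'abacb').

Bit 0: prefix='1' (no match yet)
Bit 1: prefix='11' -> emit 'k', reset
Bit 2: prefix='0' -> emit 'f', reset
Bit 3: prefix='1' (no match yet)
Bit 4: prefix='10' (no match yet)
Bit 5: prefix='101' (no match yet)
Bit 6: prefix='1010' -> emit 'm', reset
Bit 7: prefix='1' (no match yet)
Bit 8: prefix='10' (no match yet)
Bit 9: prefix='101' (no match yet)
Bit 10: prefix='1010' -> emit 'm', reset
Bit 11: prefix='1' (no match yet)
Bit 12: prefix='10' (no match yet)
Bit 13: prefix='100' -> emit 'h', reset

Answer: kfmmh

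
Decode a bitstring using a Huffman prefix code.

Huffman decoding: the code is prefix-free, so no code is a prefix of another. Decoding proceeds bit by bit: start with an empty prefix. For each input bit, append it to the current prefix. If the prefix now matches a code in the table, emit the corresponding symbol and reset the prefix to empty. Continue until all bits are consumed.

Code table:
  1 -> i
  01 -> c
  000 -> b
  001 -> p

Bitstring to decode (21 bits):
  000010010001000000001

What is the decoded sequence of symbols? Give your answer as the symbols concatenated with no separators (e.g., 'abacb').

Bit 0: prefix='0' (no match yet)
Bit 1: prefix='00' (no match yet)
Bit 2: prefix='000' -> emit 'b', reset
Bit 3: prefix='0' (no match yet)
Bit 4: prefix='01' -> emit 'c', reset
Bit 5: prefix='0' (no match yet)
Bit 6: prefix='00' (no match yet)
Bit 7: prefix='001' -> emit 'p', reset
Bit 8: prefix='0' (no match yet)
Bit 9: prefix='00' (no match yet)
Bit 10: prefix='000' -> emit 'b', reset
Bit 11: prefix='1' -> emit 'i', reset
Bit 12: prefix='0' (no match yet)
Bit 13: prefix='00' (no match yet)
Bit 14: prefix='000' -> emit 'b', reset
Bit 15: prefix='0' (no match yet)
Bit 16: prefix='00' (no match yet)
Bit 17: prefix='000' -> emit 'b', reset
Bit 18: prefix='0' (no match yet)
Bit 19: prefix='00' (no match yet)
Bit 20: prefix='001' -> emit 'p', reset

Answer: bcpbibbp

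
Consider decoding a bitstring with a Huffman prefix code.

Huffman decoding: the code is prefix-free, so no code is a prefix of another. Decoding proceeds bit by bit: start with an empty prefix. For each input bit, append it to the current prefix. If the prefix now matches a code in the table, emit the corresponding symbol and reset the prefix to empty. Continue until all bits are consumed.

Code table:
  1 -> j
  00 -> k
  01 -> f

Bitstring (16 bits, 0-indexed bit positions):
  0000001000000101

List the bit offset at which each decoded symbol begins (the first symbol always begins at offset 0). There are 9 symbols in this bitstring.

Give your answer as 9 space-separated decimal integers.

Bit 0: prefix='0' (no match yet)
Bit 1: prefix='00' -> emit 'k', reset
Bit 2: prefix='0' (no match yet)
Bit 3: prefix='00' -> emit 'k', reset
Bit 4: prefix='0' (no match yet)
Bit 5: prefix='00' -> emit 'k', reset
Bit 6: prefix='1' -> emit 'j', reset
Bit 7: prefix='0' (no match yet)
Bit 8: prefix='00' -> emit 'k', reset
Bit 9: prefix='0' (no match yet)
Bit 10: prefix='00' -> emit 'k', reset
Bit 11: prefix='0' (no match yet)
Bit 12: prefix='00' -> emit 'k', reset
Bit 13: prefix='1' -> emit 'j', reset
Bit 14: prefix='0' (no match yet)
Bit 15: prefix='01' -> emit 'f', reset

Answer: 0 2 4 6 7 9 11 13 14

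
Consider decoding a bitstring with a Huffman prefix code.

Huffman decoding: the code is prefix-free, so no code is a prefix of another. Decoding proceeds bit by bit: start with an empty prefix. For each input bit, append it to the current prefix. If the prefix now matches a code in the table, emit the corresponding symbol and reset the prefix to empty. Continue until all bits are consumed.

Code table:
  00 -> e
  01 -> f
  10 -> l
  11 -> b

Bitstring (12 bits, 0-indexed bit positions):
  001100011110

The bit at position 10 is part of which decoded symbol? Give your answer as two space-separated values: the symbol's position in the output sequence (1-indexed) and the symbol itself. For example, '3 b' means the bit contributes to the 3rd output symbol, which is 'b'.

Bit 0: prefix='0' (no match yet)
Bit 1: prefix='00' -> emit 'e', reset
Bit 2: prefix='1' (no match yet)
Bit 3: prefix='11' -> emit 'b', reset
Bit 4: prefix='0' (no match yet)
Bit 5: prefix='00' -> emit 'e', reset
Bit 6: prefix='0' (no match yet)
Bit 7: prefix='01' -> emit 'f', reset
Bit 8: prefix='1' (no match yet)
Bit 9: prefix='11' -> emit 'b', reset
Bit 10: prefix='1' (no match yet)
Bit 11: prefix='10' -> emit 'l', reset

Answer: 6 l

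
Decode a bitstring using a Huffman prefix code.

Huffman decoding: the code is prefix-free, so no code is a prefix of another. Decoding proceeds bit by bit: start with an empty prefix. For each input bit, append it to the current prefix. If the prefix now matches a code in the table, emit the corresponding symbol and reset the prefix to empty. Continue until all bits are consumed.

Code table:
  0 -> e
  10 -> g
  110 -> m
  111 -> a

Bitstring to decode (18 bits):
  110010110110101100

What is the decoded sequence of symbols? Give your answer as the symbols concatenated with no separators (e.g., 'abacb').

Answer: megmmgme

Derivation:
Bit 0: prefix='1' (no match yet)
Bit 1: prefix='11' (no match yet)
Bit 2: prefix='110' -> emit 'm', reset
Bit 3: prefix='0' -> emit 'e', reset
Bit 4: prefix='1' (no match yet)
Bit 5: prefix='10' -> emit 'g', reset
Bit 6: prefix='1' (no match yet)
Bit 7: prefix='11' (no match yet)
Bit 8: prefix='110' -> emit 'm', reset
Bit 9: prefix='1' (no match yet)
Bit 10: prefix='11' (no match yet)
Bit 11: prefix='110' -> emit 'm', reset
Bit 12: prefix='1' (no match yet)
Bit 13: prefix='10' -> emit 'g', reset
Bit 14: prefix='1' (no match yet)
Bit 15: prefix='11' (no match yet)
Bit 16: prefix='110' -> emit 'm', reset
Bit 17: prefix='0' -> emit 'e', reset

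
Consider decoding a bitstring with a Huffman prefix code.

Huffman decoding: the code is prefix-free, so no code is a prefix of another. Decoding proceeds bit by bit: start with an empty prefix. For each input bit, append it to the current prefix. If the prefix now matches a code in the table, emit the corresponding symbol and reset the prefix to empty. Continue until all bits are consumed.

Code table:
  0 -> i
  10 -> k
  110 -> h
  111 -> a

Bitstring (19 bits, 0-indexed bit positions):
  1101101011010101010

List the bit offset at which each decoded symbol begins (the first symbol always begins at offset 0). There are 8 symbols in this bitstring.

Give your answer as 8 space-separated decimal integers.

Answer: 0 3 6 8 11 13 15 17

Derivation:
Bit 0: prefix='1' (no match yet)
Bit 1: prefix='11' (no match yet)
Bit 2: prefix='110' -> emit 'h', reset
Bit 3: prefix='1' (no match yet)
Bit 4: prefix='11' (no match yet)
Bit 5: prefix='110' -> emit 'h', reset
Bit 6: prefix='1' (no match yet)
Bit 7: prefix='10' -> emit 'k', reset
Bit 8: prefix='1' (no match yet)
Bit 9: prefix='11' (no match yet)
Bit 10: prefix='110' -> emit 'h', reset
Bit 11: prefix='1' (no match yet)
Bit 12: prefix='10' -> emit 'k', reset
Bit 13: prefix='1' (no match yet)
Bit 14: prefix='10' -> emit 'k', reset
Bit 15: prefix='1' (no match yet)
Bit 16: prefix='10' -> emit 'k', reset
Bit 17: prefix='1' (no match yet)
Bit 18: prefix='10' -> emit 'k', reset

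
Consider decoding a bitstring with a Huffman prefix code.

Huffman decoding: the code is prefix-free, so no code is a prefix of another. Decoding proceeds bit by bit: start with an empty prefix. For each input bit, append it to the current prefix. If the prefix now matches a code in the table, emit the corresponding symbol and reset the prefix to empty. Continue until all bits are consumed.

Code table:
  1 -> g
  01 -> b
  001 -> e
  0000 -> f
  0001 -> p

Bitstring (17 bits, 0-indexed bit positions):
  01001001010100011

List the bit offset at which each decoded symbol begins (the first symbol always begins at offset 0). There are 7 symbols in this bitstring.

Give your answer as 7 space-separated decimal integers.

Bit 0: prefix='0' (no match yet)
Bit 1: prefix='01' -> emit 'b', reset
Bit 2: prefix='0' (no match yet)
Bit 3: prefix='00' (no match yet)
Bit 4: prefix='001' -> emit 'e', reset
Bit 5: prefix='0' (no match yet)
Bit 6: prefix='00' (no match yet)
Bit 7: prefix='001' -> emit 'e', reset
Bit 8: prefix='0' (no match yet)
Bit 9: prefix='01' -> emit 'b', reset
Bit 10: prefix='0' (no match yet)
Bit 11: prefix='01' -> emit 'b', reset
Bit 12: prefix='0' (no match yet)
Bit 13: prefix='00' (no match yet)
Bit 14: prefix='000' (no match yet)
Bit 15: prefix='0001' -> emit 'p', reset
Bit 16: prefix='1' -> emit 'g', reset

Answer: 0 2 5 8 10 12 16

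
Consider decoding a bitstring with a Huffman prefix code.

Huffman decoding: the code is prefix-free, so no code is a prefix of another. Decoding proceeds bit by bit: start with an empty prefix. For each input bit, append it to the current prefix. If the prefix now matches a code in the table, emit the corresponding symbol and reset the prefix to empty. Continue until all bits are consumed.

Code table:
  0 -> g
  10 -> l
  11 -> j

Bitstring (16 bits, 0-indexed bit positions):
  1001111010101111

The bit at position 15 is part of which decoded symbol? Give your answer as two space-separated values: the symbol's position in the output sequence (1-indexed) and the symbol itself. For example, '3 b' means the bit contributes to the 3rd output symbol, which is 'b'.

Bit 0: prefix='1' (no match yet)
Bit 1: prefix='10' -> emit 'l', reset
Bit 2: prefix='0' -> emit 'g', reset
Bit 3: prefix='1' (no match yet)
Bit 4: prefix='11' -> emit 'j', reset
Bit 5: prefix='1' (no match yet)
Bit 6: prefix='11' -> emit 'j', reset
Bit 7: prefix='0' -> emit 'g', reset
Bit 8: prefix='1' (no match yet)
Bit 9: prefix='10' -> emit 'l', reset
Bit 10: prefix='1' (no match yet)
Bit 11: prefix='10' -> emit 'l', reset
Bit 12: prefix='1' (no match yet)
Bit 13: prefix='11' -> emit 'j', reset
Bit 14: prefix='1' (no match yet)
Bit 15: prefix='11' -> emit 'j', reset

Answer: 9 j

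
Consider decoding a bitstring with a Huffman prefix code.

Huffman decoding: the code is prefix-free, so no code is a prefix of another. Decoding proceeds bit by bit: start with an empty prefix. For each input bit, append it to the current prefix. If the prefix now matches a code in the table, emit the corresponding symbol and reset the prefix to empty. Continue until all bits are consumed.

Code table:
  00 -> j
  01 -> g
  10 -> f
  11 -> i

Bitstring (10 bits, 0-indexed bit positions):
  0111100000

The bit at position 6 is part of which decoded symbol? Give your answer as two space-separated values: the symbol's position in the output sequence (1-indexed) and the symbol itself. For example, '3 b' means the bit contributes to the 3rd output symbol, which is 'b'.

Bit 0: prefix='0' (no match yet)
Bit 1: prefix='01' -> emit 'g', reset
Bit 2: prefix='1' (no match yet)
Bit 3: prefix='11' -> emit 'i', reset
Bit 4: prefix='1' (no match yet)
Bit 5: prefix='10' -> emit 'f', reset
Bit 6: prefix='0' (no match yet)
Bit 7: prefix='00' -> emit 'j', reset
Bit 8: prefix='0' (no match yet)
Bit 9: prefix='00' -> emit 'j', reset

Answer: 4 j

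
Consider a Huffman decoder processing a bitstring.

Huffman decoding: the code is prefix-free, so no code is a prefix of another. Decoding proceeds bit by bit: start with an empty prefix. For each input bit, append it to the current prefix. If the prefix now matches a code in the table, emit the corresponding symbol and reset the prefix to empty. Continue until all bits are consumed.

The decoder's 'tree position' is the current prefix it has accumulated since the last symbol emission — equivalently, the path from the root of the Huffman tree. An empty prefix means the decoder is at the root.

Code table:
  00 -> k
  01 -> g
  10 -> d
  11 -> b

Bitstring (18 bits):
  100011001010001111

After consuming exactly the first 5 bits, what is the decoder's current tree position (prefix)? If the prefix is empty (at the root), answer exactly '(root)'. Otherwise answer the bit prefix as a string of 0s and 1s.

Answer: 1

Derivation:
Bit 0: prefix='1' (no match yet)
Bit 1: prefix='10' -> emit 'd', reset
Bit 2: prefix='0' (no match yet)
Bit 3: prefix='00' -> emit 'k', reset
Bit 4: prefix='1' (no match yet)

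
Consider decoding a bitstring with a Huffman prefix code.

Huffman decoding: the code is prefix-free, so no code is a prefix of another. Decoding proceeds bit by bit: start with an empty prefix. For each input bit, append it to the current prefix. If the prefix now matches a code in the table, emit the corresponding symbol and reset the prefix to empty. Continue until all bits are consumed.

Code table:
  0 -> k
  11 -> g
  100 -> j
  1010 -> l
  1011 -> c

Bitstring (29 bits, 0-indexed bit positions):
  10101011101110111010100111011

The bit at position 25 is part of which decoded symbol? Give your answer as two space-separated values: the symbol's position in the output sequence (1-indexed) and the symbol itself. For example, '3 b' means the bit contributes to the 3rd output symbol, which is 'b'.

Bit 0: prefix='1' (no match yet)
Bit 1: prefix='10' (no match yet)
Bit 2: prefix='101' (no match yet)
Bit 3: prefix='1010' -> emit 'l', reset
Bit 4: prefix='1' (no match yet)
Bit 5: prefix='10' (no match yet)
Bit 6: prefix='101' (no match yet)
Bit 7: prefix='1011' -> emit 'c', reset
Bit 8: prefix='1' (no match yet)
Bit 9: prefix='10' (no match yet)
Bit 10: prefix='101' (no match yet)
Bit 11: prefix='1011' -> emit 'c', reset
Bit 12: prefix='1' (no match yet)
Bit 13: prefix='10' (no match yet)
Bit 14: prefix='101' (no match yet)
Bit 15: prefix='1011' -> emit 'c', reset
Bit 16: prefix='1' (no match yet)
Bit 17: prefix='10' (no match yet)
Bit 18: prefix='101' (no match yet)
Bit 19: prefix='1010' -> emit 'l', reset
Bit 20: prefix='1' (no match yet)
Bit 21: prefix='10' (no match yet)
Bit 22: prefix='100' -> emit 'j', reset
Bit 23: prefix='1' (no match yet)
Bit 24: prefix='11' -> emit 'g', reset
Bit 25: prefix='1' (no match yet)
Bit 26: prefix='10' (no match yet)
Bit 27: prefix='101' (no match yet)
Bit 28: prefix='1011' -> emit 'c', reset

Answer: 8 c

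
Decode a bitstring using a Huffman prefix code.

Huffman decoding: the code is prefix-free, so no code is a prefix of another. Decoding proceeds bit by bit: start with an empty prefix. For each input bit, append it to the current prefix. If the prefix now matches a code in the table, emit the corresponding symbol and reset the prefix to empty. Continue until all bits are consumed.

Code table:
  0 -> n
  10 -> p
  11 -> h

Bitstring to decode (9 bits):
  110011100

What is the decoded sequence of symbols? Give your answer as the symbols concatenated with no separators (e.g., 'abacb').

Bit 0: prefix='1' (no match yet)
Bit 1: prefix='11' -> emit 'h', reset
Bit 2: prefix='0' -> emit 'n', reset
Bit 3: prefix='0' -> emit 'n', reset
Bit 4: prefix='1' (no match yet)
Bit 5: prefix='11' -> emit 'h', reset
Bit 6: prefix='1' (no match yet)
Bit 7: prefix='10' -> emit 'p', reset
Bit 8: prefix='0' -> emit 'n', reset

Answer: hnnhpn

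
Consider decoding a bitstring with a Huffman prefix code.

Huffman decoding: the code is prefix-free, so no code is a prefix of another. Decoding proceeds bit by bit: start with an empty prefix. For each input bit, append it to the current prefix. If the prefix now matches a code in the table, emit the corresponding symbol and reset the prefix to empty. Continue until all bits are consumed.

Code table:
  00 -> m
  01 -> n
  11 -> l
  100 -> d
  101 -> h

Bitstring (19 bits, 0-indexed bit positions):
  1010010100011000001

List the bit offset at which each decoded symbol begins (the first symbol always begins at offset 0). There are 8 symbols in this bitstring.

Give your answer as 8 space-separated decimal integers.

Answer: 0 3 5 8 10 12 15 17

Derivation:
Bit 0: prefix='1' (no match yet)
Bit 1: prefix='10' (no match yet)
Bit 2: prefix='101' -> emit 'h', reset
Bit 3: prefix='0' (no match yet)
Bit 4: prefix='00' -> emit 'm', reset
Bit 5: prefix='1' (no match yet)
Bit 6: prefix='10' (no match yet)
Bit 7: prefix='101' -> emit 'h', reset
Bit 8: prefix='0' (no match yet)
Bit 9: prefix='00' -> emit 'm', reset
Bit 10: prefix='0' (no match yet)
Bit 11: prefix='01' -> emit 'n', reset
Bit 12: prefix='1' (no match yet)
Bit 13: prefix='10' (no match yet)
Bit 14: prefix='100' -> emit 'd', reset
Bit 15: prefix='0' (no match yet)
Bit 16: prefix='00' -> emit 'm', reset
Bit 17: prefix='0' (no match yet)
Bit 18: prefix='01' -> emit 'n', reset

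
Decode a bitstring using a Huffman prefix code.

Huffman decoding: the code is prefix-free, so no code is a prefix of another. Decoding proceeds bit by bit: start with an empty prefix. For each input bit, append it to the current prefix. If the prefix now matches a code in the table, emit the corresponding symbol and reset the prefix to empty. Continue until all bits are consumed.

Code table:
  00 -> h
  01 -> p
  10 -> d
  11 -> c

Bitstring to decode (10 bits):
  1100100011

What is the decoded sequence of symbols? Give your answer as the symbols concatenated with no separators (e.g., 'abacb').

Answer: chdhc

Derivation:
Bit 0: prefix='1' (no match yet)
Bit 1: prefix='11' -> emit 'c', reset
Bit 2: prefix='0' (no match yet)
Bit 3: prefix='00' -> emit 'h', reset
Bit 4: prefix='1' (no match yet)
Bit 5: prefix='10' -> emit 'd', reset
Bit 6: prefix='0' (no match yet)
Bit 7: prefix='00' -> emit 'h', reset
Bit 8: prefix='1' (no match yet)
Bit 9: prefix='11' -> emit 'c', reset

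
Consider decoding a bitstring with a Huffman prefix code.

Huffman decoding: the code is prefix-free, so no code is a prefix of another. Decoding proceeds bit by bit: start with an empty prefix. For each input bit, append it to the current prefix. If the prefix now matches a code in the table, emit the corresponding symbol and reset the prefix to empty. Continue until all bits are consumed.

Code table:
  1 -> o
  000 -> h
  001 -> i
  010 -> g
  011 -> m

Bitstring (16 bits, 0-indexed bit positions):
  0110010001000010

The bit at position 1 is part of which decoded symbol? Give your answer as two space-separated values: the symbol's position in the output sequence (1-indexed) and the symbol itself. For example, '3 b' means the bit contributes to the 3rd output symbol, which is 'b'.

Bit 0: prefix='0' (no match yet)
Bit 1: prefix='01' (no match yet)
Bit 2: prefix='011' -> emit 'm', reset
Bit 3: prefix='0' (no match yet)
Bit 4: prefix='00' (no match yet)
Bit 5: prefix='001' -> emit 'i', reset

Answer: 1 m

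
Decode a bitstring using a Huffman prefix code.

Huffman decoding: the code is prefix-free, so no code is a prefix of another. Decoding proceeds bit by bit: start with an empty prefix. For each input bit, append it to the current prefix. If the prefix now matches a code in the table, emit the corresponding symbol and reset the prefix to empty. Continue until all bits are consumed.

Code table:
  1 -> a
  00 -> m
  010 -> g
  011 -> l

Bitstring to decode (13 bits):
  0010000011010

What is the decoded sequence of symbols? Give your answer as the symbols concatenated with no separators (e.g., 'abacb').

Answer: mammlg

Derivation:
Bit 0: prefix='0' (no match yet)
Bit 1: prefix='00' -> emit 'm', reset
Bit 2: prefix='1' -> emit 'a', reset
Bit 3: prefix='0' (no match yet)
Bit 4: prefix='00' -> emit 'm', reset
Bit 5: prefix='0' (no match yet)
Bit 6: prefix='00' -> emit 'm', reset
Bit 7: prefix='0' (no match yet)
Bit 8: prefix='01' (no match yet)
Bit 9: prefix='011' -> emit 'l', reset
Bit 10: prefix='0' (no match yet)
Bit 11: prefix='01' (no match yet)
Bit 12: prefix='010' -> emit 'g', reset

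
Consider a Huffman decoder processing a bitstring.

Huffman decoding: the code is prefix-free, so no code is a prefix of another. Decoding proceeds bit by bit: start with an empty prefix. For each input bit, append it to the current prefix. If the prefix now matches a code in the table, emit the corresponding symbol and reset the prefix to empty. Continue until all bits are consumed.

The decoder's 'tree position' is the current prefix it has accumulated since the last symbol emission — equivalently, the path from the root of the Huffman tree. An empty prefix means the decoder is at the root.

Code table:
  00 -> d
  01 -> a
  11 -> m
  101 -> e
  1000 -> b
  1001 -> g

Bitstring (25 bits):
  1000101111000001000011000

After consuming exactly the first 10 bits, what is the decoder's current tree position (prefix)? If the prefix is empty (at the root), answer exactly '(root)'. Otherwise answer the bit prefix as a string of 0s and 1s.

Answer: 1

Derivation:
Bit 0: prefix='1' (no match yet)
Bit 1: prefix='10' (no match yet)
Bit 2: prefix='100' (no match yet)
Bit 3: prefix='1000' -> emit 'b', reset
Bit 4: prefix='1' (no match yet)
Bit 5: prefix='10' (no match yet)
Bit 6: prefix='101' -> emit 'e', reset
Bit 7: prefix='1' (no match yet)
Bit 8: prefix='11' -> emit 'm', reset
Bit 9: prefix='1' (no match yet)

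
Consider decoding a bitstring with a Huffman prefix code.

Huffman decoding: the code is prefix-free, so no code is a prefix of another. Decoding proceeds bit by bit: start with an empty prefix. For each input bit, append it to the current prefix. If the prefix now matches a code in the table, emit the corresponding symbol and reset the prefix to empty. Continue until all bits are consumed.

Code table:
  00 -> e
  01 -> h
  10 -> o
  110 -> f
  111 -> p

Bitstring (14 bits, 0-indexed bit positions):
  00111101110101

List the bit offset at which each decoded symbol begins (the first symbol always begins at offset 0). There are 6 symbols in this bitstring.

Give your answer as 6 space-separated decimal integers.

Answer: 0 2 5 7 10 12

Derivation:
Bit 0: prefix='0' (no match yet)
Bit 1: prefix='00' -> emit 'e', reset
Bit 2: prefix='1' (no match yet)
Bit 3: prefix='11' (no match yet)
Bit 4: prefix='111' -> emit 'p', reset
Bit 5: prefix='1' (no match yet)
Bit 6: prefix='10' -> emit 'o', reset
Bit 7: prefix='1' (no match yet)
Bit 8: prefix='11' (no match yet)
Bit 9: prefix='111' -> emit 'p', reset
Bit 10: prefix='0' (no match yet)
Bit 11: prefix='01' -> emit 'h', reset
Bit 12: prefix='0' (no match yet)
Bit 13: prefix='01' -> emit 'h', reset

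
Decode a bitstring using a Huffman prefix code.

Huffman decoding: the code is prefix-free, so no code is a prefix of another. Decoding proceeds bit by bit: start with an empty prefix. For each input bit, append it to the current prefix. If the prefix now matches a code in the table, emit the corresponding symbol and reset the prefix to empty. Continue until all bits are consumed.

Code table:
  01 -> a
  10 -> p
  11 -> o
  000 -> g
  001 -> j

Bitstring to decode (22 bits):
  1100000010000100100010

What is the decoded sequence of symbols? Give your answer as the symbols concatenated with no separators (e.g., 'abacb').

Answer: oggpgpagp

Derivation:
Bit 0: prefix='1' (no match yet)
Bit 1: prefix='11' -> emit 'o', reset
Bit 2: prefix='0' (no match yet)
Bit 3: prefix='00' (no match yet)
Bit 4: prefix='000' -> emit 'g', reset
Bit 5: prefix='0' (no match yet)
Bit 6: prefix='00' (no match yet)
Bit 7: prefix='000' -> emit 'g', reset
Bit 8: prefix='1' (no match yet)
Bit 9: prefix='10' -> emit 'p', reset
Bit 10: prefix='0' (no match yet)
Bit 11: prefix='00' (no match yet)
Bit 12: prefix='000' -> emit 'g', reset
Bit 13: prefix='1' (no match yet)
Bit 14: prefix='10' -> emit 'p', reset
Bit 15: prefix='0' (no match yet)
Bit 16: prefix='01' -> emit 'a', reset
Bit 17: prefix='0' (no match yet)
Bit 18: prefix='00' (no match yet)
Bit 19: prefix='000' -> emit 'g', reset
Bit 20: prefix='1' (no match yet)
Bit 21: prefix='10' -> emit 'p', reset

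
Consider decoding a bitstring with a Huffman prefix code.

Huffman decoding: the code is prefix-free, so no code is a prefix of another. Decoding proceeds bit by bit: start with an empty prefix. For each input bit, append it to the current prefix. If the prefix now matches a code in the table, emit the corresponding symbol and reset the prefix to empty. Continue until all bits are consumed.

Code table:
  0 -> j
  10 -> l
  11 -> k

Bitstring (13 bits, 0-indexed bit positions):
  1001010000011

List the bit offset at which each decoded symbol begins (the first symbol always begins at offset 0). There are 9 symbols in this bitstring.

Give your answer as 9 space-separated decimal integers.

Bit 0: prefix='1' (no match yet)
Bit 1: prefix='10' -> emit 'l', reset
Bit 2: prefix='0' -> emit 'j', reset
Bit 3: prefix='1' (no match yet)
Bit 4: prefix='10' -> emit 'l', reset
Bit 5: prefix='1' (no match yet)
Bit 6: prefix='10' -> emit 'l', reset
Bit 7: prefix='0' -> emit 'j', reset
Bit 8: prefix='0' -> emit 'j', reset
Bit 9: prefix='0' -> emit 'j', reset
Bit 10: prefix='0' -> emit 'j', reset
Bit 11: prefix='1' (no match yet)
Bit 12: prefix='11' -> emit 'k', reset

Answer: 0 2 3 5 7 8 9 10 11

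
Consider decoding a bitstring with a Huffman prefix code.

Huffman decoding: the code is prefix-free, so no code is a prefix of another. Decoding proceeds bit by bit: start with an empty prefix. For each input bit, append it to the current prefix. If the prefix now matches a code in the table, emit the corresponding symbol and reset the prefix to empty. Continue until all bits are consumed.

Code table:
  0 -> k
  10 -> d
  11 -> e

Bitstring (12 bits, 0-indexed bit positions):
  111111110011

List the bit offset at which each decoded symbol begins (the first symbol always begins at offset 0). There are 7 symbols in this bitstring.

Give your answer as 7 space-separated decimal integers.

Answer: 0 2 4 6 8 9 10

Derivation:
Bit 0: prefix='1' (no match yet)
Bit 1: prefix='11' -> emit 'e', reset
Bit 2: prefix='1' (no match yet)
Bit 3: prefix='11' -> emit 'e', reset
Bit 4: prefix='1' (no match yet)
Bit 5: prefix='11' -> emit 'e', reset
Bit 6: prefix='1' (no match yet)
Bit 7: prefix='11' -> emit 'e', reset
Bit 8: prefix='0' -> emit 'k', reset
Bit 9: prefix='0' -> emit 'k', reset
Bit 10: prefix='1' (no match yet)
Bit 11: prefix='11' -> emit 'e', reset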